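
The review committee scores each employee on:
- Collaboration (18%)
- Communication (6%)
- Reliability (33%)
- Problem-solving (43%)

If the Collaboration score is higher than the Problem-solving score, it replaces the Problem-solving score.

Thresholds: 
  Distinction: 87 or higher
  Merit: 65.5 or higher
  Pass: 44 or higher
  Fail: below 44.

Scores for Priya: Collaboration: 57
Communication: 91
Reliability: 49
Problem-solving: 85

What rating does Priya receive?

Merit

Collaboration (57) ≤ Problem-solving (85), so Problem-solving stays at 85.
Weighted total:
  Collaboration 57 × 0.18 = 10.26
  Communication 91 × 0.06 = 5.46
  Reliability 49 × 0.33 = 16.17
  Problem-solving 85 × 0.43 = 36.55
Sum = 68.44
68.44 is ≥ 65.5 and < 87 → Merit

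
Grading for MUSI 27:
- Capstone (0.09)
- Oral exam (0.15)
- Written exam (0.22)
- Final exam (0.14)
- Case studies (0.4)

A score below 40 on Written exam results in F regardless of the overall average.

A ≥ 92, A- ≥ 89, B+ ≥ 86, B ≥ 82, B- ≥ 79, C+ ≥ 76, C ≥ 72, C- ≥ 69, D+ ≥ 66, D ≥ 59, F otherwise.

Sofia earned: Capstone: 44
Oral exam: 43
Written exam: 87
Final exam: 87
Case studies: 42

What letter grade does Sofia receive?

F

Written exam score 87 ≥ 40: minimum met.
Weighted total:
  Capstone 44 × 0.09 = 3.96
  Oral exam 43 × 0.15 = 6.45
  Written exam 87 × 0.22 = 19.14
  Final exam 87 × 0.14 = 12.18
  Case studies 42 × 0.4 = 16.8
Sum = 58.53
58.53 < 59 → F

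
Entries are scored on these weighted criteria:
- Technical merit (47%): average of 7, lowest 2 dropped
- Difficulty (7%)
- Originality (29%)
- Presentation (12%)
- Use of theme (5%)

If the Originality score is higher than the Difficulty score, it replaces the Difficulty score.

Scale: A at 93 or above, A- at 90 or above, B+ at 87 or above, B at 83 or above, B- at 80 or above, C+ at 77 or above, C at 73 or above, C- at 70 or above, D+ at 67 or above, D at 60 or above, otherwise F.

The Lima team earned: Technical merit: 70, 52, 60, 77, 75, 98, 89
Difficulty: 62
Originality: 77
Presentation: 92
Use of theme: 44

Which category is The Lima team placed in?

C+

Technical merit: drop 52, 60 → average of remaining 5 = 409/5 = 81.8
Originality (77) > Difficulty (62), so Difficulty counts as 77.
Weighted total:
  Technical merit 81.8 × 0.47 = 38.446
  Difficulty 77 × 0.07 = 5.39
  Originality 77 × 0.29 = 22.33
  Presentation 92 × 0.12 = 11.04
  Use of theme 44 × 0.05 = 2.2
Sum = 79.406
79.406 is ≥ 77 and < 80 → C+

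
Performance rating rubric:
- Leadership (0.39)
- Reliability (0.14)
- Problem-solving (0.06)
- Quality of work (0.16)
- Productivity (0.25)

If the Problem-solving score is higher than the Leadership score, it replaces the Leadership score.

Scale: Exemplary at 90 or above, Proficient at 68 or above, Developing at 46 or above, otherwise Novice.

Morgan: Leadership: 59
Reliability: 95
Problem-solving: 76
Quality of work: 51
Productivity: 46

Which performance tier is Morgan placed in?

Problem-solving (76) > Leadership (59), so Leadership counts as 76.
Weighted total:
  Leadership 76 × 0.39 = 29.64
  Reliability 95 × 0.14 = 13.3
  Problem-solving 76 × 0.06 = 4.56
  Quality of work 51 × 0.16 = 8.16
  Productivity 46 × 0.25 = 11.5
Sum = 67.16
67.16 is ≥ 46 and < 68 → Developing

Developing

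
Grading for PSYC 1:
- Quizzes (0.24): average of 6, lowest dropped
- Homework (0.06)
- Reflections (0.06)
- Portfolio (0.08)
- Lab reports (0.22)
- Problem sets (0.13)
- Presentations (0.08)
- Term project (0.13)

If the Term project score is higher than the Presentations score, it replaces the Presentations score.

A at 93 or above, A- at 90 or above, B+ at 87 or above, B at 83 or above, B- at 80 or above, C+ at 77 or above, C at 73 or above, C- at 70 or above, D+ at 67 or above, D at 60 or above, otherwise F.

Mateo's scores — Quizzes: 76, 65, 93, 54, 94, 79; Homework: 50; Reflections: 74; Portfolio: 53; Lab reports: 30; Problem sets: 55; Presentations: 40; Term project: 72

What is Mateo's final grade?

Quizzes: drop 54 → average of remaining 5 = 407/5 = 81.4
Term project (72) > Presentations (40), so Presentations counts as 72.
Weighted total:
  Quizzes 81.4 × 0.24 = 19.536
  Homework 50 × 0.06 = 3
  Reflections 74 × 0.06 = 4.44
  Portfolio 53 × 0.08 = 4.24
  Lab reports 30 × 0.22 = 6.6
  Problem sets 55 × 0.13 = 7.15
  Presentations 72 × 0.08 = 5.76
  Term project 72 × 0.13 = 9.36
Sum = 60.086
60.086 is ≥ 60 and < 67 → D

D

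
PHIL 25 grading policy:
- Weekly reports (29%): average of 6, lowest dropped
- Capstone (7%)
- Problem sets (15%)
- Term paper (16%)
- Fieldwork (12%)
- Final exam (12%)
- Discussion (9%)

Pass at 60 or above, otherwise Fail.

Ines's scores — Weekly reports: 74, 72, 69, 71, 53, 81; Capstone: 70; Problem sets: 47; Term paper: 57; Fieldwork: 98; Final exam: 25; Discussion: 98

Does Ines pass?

Weekly reports: drop 53 → average of remaining 5 = 367/5 = 73.4
Weighted total:
  Weekly reports 73.4 × 0.29 = 21.286
  Capstone 70 × 0.07 = 4.9
  Problem sets 47 × 0.15 = 7.05
  Term paper 57 × 0.16 = 9.12
  Fieldwork 98 × 0.12 = 11.76
  Final exam 25 × 0.12 = 3
  Discussion 98 × 0.09 = 8.82
Sum = 65.936
65.936 ≥ 60 → Pass

Pass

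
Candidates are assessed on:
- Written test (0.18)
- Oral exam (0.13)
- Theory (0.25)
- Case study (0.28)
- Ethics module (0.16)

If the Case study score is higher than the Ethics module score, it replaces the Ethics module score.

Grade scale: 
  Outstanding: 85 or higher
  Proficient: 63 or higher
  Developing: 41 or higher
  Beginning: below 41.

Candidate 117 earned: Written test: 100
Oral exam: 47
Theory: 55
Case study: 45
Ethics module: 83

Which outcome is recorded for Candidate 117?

Proficient

Case study (45) ≤ Ethics module (83), so Ethics module stays at 83.
Weighted total:
  Written test 100 × 0.18 = 18
  Oral exam 47 × 0.13 = 6.11
  Theory 55 × 0.25 = 13.75
  Case study 45 × 0.28 = 12.6
  Ethics module 83 × 0.16 = 13.28
Sum = 63.74
63.74 is ≥ 63 and < 85 → Proficient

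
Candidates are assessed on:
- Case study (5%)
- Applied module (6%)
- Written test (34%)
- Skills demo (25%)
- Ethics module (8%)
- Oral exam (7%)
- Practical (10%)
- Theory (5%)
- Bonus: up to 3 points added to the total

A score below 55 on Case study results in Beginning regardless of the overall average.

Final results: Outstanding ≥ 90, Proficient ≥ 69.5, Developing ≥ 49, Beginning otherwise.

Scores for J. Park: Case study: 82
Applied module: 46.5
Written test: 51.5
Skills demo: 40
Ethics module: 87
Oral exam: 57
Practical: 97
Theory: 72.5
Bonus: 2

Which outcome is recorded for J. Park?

Case study score 82 ≥ 55: minimum met.
Weighted total:
  Case study 82 × 0.05 = 4.1
  Applied module 46.5 × 0.06 = 2.79
  Written test 51.5 × 0.34 = 17.51
  Skills demo 40 × 0.25 = 10
  Ethics module 87 × 0.08 = 6.96
  Oral exam 57 × 0.07 = 3.99
  Practical 97 × 0.1 = 9.7
  Theory 72.5 × 0.05 = 3.625
Sum = 58.675
Bonus: 58.675 + 2 = 60.675
60.675 is ≥ 49 and < 69.5 → Developing

Developing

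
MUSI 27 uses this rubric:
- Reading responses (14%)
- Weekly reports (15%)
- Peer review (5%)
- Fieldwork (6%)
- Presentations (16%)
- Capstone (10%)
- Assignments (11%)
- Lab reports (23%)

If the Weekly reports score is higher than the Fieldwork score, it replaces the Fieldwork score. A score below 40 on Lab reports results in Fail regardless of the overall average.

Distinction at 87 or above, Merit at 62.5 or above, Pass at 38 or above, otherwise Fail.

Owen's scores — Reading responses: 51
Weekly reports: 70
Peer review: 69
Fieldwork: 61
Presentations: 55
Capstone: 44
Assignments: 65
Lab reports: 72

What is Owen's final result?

Weekly reports (70) > Fieldwork (61), so Fieldwork counts as 70.
Lab reports score 72 ≥ 40: minimum met.
Weighted total:
  Reading responses 51 × 0.14 = 7.14
  Weekly reports 70 × 0.15 = 10.5
  Peer review 69 × 0.05 = 3.45
  Fieldwork 70 × 0.06 = 4.2
  Presentations 55 × 0.16 = 8.8
  Capstone 44 × 0.1 = 4.4
  Assignments 65 × 0.11 = 7.15
  Lab reports 72 × 0.23 = 16.56
Sum = 62.2
62.2 is ≥ 38 and < 62.5 → Pass

Pass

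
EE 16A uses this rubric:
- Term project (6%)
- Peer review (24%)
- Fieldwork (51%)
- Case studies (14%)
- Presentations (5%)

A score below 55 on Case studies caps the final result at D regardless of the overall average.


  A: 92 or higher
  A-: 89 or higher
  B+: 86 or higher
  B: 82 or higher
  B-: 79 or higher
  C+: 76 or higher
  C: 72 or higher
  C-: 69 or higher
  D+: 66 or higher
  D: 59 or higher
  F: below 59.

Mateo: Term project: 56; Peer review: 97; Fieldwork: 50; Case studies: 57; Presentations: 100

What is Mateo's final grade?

D

Case studies score 57 ≥ 55: minimum met.
Weighted total:
  Term project 56 × 0.06 = 3.36
  Peer review 97 × 0.24 = 23.28
  Fieldwork 50 × 0.51 = 25.5
  Case studies 57 × 0.14 = 7.98
  Presentations 100 × 0.05 = 5
Sum = 65.12
65.12 is ≥ 59 and < 66 → D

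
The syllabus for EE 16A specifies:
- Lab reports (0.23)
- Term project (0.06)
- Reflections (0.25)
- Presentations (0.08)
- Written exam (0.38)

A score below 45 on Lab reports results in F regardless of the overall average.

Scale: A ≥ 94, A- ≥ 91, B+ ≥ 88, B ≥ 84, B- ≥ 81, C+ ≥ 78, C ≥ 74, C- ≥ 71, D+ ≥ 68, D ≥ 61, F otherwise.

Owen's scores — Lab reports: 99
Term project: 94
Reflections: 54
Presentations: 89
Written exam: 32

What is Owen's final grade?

D

Lab reports score 99 ≥ 45: minimum met.
Weighted total:
  Lab reports 99 × 0.23 = 22.77
  Term project 94 × 0.06 = 5.64
  Reflections 54 × 0.25 = 13.5
  Presentations 89 × 0.08 = 7.12
  Written exam 32 × 0.38 = 12.16
Sum = 61.19
61.19 is ≥ 61 and < 68 → D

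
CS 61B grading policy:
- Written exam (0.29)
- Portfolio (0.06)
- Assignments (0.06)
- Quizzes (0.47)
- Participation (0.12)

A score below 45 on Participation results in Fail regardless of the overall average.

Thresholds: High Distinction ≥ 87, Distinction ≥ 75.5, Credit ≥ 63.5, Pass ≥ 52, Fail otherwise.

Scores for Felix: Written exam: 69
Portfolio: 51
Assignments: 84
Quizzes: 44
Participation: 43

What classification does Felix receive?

Participation score 43 < 45: minimum not met.
Weighted total:
  Written exam 69 × 0.29 = 20.01
  Portfolio 51 × 0.06 = 3.06
  Assignments 84 × 0.06 = 5.04
  Quizzes 44 × 0.47 = 20.68
  Participation 43 × 0.12 = 5.16
Sum = 53.95
Because the Participation minimum was not met, the result is Fail.

Fail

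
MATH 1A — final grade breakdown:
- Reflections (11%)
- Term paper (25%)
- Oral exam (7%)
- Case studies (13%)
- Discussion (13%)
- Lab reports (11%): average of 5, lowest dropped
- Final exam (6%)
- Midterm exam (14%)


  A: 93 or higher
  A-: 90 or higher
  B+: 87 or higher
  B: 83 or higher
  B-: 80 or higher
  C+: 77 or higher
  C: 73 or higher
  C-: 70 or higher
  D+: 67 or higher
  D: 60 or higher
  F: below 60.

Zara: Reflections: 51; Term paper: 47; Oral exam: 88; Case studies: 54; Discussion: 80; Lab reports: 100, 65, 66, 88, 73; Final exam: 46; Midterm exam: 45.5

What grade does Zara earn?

F

Lab reports: drop 65 → average of remaining 4 = 327/4 = 81.75
Weighted total:
  Reflections 51 × 0.11 = 5.61
  Term paper 47 × 0.25 = 11.75
  Oral exam 88 × 0.07 = 6.16
  Case studies 54 × 0.13 = 7.02
  Discussion 80 × 0.13 = 10.4
  Lab reports 81.75 × 0.11 = 8.9925
  Final exam 46 × 0.06 = 2.76
  Midterm exam 45.5 × 0.14 = 6.37
Sum = 59.0625
59.0625 < 60 → F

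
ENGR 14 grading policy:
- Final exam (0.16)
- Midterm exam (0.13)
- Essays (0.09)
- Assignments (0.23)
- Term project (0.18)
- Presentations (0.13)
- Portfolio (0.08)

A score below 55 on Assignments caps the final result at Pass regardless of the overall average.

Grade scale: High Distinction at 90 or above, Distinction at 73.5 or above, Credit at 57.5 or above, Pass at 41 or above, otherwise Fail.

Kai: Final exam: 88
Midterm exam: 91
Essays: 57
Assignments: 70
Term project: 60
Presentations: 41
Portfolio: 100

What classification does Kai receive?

Assignments score 70 ≥ 55: minimum met.
Weighted total:
  Final exam 88 × 0.16 = 14.08
  Midterm exam 91 × 0.13 = 11.83
  Essays 57 × 0.09 = 5.13
  Assignments 70 × 0.23 = 16.1
  Term project 60 × 0.18 = 10.8
  Presentations 41 × 0.13 = 5.33
  Portfolio 100 × 0.08 = 8
Sum = 71.27
71.27 is ≥ 57.5 and < 73.5 → Credit

Credit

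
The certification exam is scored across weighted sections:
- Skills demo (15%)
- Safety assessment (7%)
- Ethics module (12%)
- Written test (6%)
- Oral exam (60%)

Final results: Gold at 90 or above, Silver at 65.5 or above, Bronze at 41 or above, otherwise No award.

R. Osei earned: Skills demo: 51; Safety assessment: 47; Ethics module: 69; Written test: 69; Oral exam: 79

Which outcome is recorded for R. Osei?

Silver

Weighted total:
  Skills demo 51 × 0.15 = 7.65
  Safety assessment 47 × 0.07 = 3.29
  Ethics module 69 × 0.12 = 8.28
  Written test 69 × 0.06 = 4.14
  Oral exam 79 × 0.6 = 47.4
Sum = 70.76
70.76 is ≥ 65.5 and < 90 → Silver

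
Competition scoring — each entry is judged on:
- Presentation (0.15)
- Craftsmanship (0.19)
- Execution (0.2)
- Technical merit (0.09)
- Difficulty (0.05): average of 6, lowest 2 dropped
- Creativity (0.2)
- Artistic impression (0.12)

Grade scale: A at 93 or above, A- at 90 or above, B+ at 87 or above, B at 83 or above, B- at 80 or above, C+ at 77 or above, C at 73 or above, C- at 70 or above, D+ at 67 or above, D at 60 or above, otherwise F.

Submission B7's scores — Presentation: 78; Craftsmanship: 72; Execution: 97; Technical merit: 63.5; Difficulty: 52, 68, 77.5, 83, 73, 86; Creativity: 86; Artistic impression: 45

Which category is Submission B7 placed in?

Difficulty: drop 52, 68 → average of remaining 4 = 319.5/4 = 79.875
Weighted total:
  Presentation 78 × 0.15 = 11.7
  Craftsmanship 72 × 0.19 = 13.68
  Execution 97 × 0.2 = 19.4
  Technical merit 63.5 × 0.09 = 5.715
  Difficulty 79.875 × 0.05 = 3.99375
  Creativity 86 × 0.2 = 17.2
  Artistic impression 45 × 0.12 = 5.4
Sum = 77.08875
77.08875 is ≥ 77 and < 80 → C+

C+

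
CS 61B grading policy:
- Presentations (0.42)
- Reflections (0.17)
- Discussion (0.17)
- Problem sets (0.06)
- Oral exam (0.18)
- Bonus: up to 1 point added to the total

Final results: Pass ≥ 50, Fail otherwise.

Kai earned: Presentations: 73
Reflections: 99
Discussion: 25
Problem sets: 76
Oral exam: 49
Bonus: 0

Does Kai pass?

Pass

Weighted total:
  Presentations 73 × 0.42 = 30.66
  Reflections 99 × 0.17 = 16.83
  Discussion 25 × 0.17 = 4.25
  Problem sets 76 × 0.06 = 4.56
  Oral exam 49 × 0.18 = 8.82
Sum = 65.12
Bonus: 65.12 + 0 = 65.12
65.12 ≥ 50 → Pass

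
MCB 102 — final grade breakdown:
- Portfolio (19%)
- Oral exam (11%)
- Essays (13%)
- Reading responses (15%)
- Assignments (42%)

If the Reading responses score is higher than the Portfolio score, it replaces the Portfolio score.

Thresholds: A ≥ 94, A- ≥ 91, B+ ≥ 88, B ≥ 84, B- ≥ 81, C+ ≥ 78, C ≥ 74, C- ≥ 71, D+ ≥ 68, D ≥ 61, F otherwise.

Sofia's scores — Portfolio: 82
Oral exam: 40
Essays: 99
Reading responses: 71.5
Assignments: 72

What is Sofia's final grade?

C-

Reading responses (71.5) ≤ Portfolio (82), so Portfolio stays at 82.
Weighted total:
  Portfolio 82 × 0.19 = 15.58
  Oral exam 40 × 0.11 = 4.4
  Essays 99 × 0.13 = 12.87
  Reading responses 71.5 × 0.15 = 10.725
  Assignments 72 × 0.42 = 30.24
Sum = 73.815
73.815 is ≥ 71 and < 74 → C-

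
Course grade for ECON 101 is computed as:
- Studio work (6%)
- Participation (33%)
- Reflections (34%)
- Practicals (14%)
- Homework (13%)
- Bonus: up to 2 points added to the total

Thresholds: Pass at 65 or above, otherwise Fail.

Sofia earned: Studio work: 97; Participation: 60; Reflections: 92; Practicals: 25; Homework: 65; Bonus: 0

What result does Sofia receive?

Pass

Weighted total:
  Studio work 97 × 0.06 = 5.82
  Participation 60 × 0.33 = 19.8
  Reflections 92 × 0.34 = 31.28
  Practicals 25 × 0.14 = 3.5
  Homework 65 × 0.13 = 8.45
Sum = 68.85
Bonus: 68.85 + 0 = 68.85
68.85 ≥ 65 → Pass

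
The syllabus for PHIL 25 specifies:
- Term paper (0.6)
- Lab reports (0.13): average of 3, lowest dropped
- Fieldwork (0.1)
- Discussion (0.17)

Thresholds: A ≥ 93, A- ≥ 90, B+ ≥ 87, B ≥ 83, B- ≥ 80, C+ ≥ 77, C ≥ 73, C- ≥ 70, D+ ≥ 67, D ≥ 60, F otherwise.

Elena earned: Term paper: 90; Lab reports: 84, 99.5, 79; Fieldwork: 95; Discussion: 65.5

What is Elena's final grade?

B

Lab reports: drop 79 → average of remaining 2 = 183.5/2 = 91.75
Weighted total:
  Term paper 90 × 0.6 = 54
  Lab reports 91.75 × 0.13 = 11.9275
  Fieldwork 95 × 0.1 = 9.5
  Discussion 65.5 × 0.17 = 11.135
Sum = 86.5625
86.5625 is ≥ 83 and < 87 → B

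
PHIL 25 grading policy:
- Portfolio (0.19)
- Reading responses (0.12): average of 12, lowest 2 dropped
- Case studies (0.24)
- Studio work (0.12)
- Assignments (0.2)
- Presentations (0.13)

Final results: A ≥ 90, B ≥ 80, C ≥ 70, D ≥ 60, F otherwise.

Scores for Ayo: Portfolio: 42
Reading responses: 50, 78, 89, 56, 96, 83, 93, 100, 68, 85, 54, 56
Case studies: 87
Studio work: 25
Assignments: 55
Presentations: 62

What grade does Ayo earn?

D

Reading responses: drop 50, 54 → average of remaining 10 = 804/10 = 80.4
Weighted total:
  Portfolio 42 × 0.19 = 7.98
  Reading responses 80.4 × 0.12 = 9.648
  Case studies 87 × 0.24 = 20.88
  Studio work 25 × 0.12 = 3
  Assignments 55 × 0.2 = 11
  Presentations 62 × 0.13 = 8.06
Sum = 60.568
60.568 is ≥ 60 and < 70 → D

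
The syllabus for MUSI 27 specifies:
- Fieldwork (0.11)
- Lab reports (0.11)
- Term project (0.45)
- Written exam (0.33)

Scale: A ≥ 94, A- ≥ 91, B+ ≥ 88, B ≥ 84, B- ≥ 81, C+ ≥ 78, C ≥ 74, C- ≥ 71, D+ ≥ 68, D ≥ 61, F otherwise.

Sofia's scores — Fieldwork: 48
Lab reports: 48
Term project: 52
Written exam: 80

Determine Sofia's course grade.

Weighted total:
  Fieldwork 48 × 0.11 = 5.28
  Lab reports 48 × 0.11 = 5.28
  Term project 52 × 0.45 = 23.4
  Written exam 80 × 0.33 = 26.4
Sum = 60.36
60.36 < 61 → F

F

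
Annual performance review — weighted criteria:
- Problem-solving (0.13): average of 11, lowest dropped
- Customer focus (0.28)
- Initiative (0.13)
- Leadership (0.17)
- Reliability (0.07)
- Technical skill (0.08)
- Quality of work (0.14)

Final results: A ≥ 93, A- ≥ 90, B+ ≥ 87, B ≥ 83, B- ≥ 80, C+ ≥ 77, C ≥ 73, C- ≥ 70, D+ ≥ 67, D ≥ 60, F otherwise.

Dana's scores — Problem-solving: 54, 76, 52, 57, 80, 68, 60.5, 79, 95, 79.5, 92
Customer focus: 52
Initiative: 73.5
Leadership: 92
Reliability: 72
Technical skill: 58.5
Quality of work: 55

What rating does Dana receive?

Problem-solving: drop 52 → average of remaining 10 = 741/10 = 74.1
Weighted total:
  Problem-solving 74.1 × 0.13 = 9.633
  Customer focus 52 × 0.28 = 14.56
  Initiative 73.5 × 0.13 = 9.555
  Leadership 92 × 0.17 = 15.64
  Reliability 72 × 0.07 = 5.04
  Technical skill 58.5 × 0.08 = 4.68
  Quality of work 55 × 0.14 = 7.7
Sum = 66.808
66.808 is ≥ 60 and < 67 → D

D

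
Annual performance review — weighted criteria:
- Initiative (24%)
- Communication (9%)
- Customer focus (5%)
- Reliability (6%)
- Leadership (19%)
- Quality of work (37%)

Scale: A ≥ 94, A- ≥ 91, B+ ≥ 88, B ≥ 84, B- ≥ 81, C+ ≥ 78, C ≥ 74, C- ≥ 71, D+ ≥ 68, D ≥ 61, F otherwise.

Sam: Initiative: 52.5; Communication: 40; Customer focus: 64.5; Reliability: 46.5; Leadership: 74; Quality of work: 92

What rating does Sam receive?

D+

Weighted total:
  Initiative 52.5 × 0.24 = 12.6
  Communication 40 × 0.09 = 3.6
  Customer focus 64.5 × 0.05 = 3.225
  Reliability 46.5 × 0.06 = 2.79
  Leadership 74 × 0.19 = 14.06
  Quality of work 92 × 0.37 = 34.04
Sum = 70.315
70.315 is ≥ 68 and < 71 → D+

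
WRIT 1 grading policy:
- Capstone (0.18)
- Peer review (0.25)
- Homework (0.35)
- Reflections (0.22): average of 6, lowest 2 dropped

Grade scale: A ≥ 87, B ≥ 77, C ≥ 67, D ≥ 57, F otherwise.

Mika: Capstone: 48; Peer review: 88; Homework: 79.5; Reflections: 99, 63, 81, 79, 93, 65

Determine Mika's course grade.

B

Reflections: drop 63, 65 → average of remaining 4 = 352/4 = 88
Weighted total:
  Capstone 48 × 0.18 = 8.64
  Peer review 88 × 0.25 = 22
  Homework 79.5 × 0.35 = 27.825
  Reflections 88 × 0.22 = 19.36
Sum = 77.825
77.825 is ≥ 77 and < 87 → B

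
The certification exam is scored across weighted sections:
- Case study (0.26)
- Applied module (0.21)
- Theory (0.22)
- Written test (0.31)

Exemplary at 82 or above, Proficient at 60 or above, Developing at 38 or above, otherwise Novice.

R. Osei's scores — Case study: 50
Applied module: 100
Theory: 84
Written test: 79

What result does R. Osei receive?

Weighted total:
  Case study 50 × 0.26 = 13
  Applied module 100 × 0.21 = 21
  Theory 84 × 0.22 = 18.48
  Written test 79 × 0.31 = 24.49
Sum = 76.97
76.97 is ≥ 60 and < 82 → Proficient

Proficient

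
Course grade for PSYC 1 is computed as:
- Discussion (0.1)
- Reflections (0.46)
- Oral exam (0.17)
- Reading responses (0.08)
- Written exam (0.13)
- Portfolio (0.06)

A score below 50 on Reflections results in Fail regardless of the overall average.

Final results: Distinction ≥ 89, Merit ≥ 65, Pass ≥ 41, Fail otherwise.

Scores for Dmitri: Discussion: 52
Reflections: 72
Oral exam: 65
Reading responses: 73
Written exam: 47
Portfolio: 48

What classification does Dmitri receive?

Reflections score 72 ≥ 50: minimum met.
Weighted total:
  Discussion 52 × 0.1 = 5.2
  Reflections 72 × 0.46 = 33.12
  Oral exam 65 × 0.17 = 11.05
  Reading responses 73 × 0.08 = 5.84
  Written exam 47 × 0.13 = 6.11
  Portfolio 48 × 0.06 = 2.88
Sum = 64.2
64.2 is ≥ 41 and < 65 → Pass

Pass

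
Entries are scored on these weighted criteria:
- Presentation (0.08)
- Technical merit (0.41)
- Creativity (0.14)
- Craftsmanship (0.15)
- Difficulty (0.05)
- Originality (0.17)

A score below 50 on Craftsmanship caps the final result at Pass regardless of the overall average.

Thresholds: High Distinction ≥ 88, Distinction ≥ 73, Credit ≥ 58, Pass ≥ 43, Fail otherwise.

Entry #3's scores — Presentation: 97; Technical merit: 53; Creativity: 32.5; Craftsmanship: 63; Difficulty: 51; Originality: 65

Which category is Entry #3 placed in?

Craftsmanship score 63 ≥ 50: minimum met.
Weighted total:
  Presentation 97 × 0.08 = 7.76
  Technical merit 53 × 0.41 = 21.73
  Creativity 32.5 × 0.14 = 4.55
  Craftsmanship 63 × 0.15 = 9.45
  Difficulty 51 × 0.05 = 2.55
  Originality 65 × 0.17 = 11.05
Sum = 57.09
57.09 is ≥ 43 and < 58 → Pass

Pass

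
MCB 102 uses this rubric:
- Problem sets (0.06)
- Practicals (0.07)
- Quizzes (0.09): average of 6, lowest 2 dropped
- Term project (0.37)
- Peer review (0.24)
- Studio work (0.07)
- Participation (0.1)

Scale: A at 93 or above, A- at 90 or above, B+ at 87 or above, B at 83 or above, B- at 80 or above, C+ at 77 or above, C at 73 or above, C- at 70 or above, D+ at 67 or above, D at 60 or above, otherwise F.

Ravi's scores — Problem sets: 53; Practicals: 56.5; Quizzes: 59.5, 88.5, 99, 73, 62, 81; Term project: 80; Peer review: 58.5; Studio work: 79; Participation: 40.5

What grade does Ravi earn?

Quizzes: drop 59.5, 62 → average of remaining 4 = 341.5/4 = 85.375
Weighted total:
  Problem sets 53 × 0.06 = 3.18
  Practicals 56.5 × 0.07 = 3.955
  Quizzes 85.375 × 0.09 = 7.68375
  Term project 80 × 0.37 = 29.6
  Peer review 58.5 × 0.24 = 14.04
  Studio work 79 × 0.07 = 5.53
  Participation 40.5 × 0.1 = 4.05
Sum = 68.03875
68.03875 is ≥ 67 and < 70 → D+

D+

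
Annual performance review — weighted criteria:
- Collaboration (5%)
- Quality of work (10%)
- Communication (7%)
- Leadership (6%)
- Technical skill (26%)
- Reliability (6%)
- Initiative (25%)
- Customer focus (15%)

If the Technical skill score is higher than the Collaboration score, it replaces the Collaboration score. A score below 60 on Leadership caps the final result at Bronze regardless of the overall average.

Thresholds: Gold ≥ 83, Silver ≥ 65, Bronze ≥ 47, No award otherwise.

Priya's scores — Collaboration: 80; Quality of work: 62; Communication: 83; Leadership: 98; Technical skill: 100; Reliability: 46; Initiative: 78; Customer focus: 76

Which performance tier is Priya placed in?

Technical skill (100) > Collaboration (80), so Collaboration counts as 100.
Leadership score 98 ≥ 60: minimum met.
Weighted total:
  Collaboration 100 × 0.05 = 5
  Quality of work 62 × 0.1 = 6.2
  Communication 83 × 0.07 = 5.81
  Leadership 98 × 0.06 = 5.88
  Technical skill 100 × 0.26 = 26
  Reliability 46 × 0.06 = 2.76
  Initiative 78 × 0.25 = 19.5
  Customer focus 76 × 0.15 = 11.4
Sum = 82.55
82.55 is ≥ 65 and < 83 → Silver

Silver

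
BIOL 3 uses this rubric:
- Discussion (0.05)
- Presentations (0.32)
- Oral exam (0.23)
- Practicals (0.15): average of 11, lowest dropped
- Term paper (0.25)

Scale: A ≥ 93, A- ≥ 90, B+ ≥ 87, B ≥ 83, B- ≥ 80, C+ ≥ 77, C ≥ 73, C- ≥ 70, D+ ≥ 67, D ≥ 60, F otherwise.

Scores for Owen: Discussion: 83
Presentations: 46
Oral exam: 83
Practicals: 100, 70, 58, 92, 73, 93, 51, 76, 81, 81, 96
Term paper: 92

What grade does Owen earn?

Practicals: drop 51 → average of remaining 10 = 820/10 = 82
Weighted total:
  Discussion 83 × 0.05 = 4.15
  Presentations 46 × 0.32 = 14.72
  Oral exam 83 × 0.23 = 19.09
  Practicals 82 × 0.15 = 12.3
  Term paper 92 × 0.25 = 23
Sum = 73.26
73.26 is ≥ 73 and < 77 → C

C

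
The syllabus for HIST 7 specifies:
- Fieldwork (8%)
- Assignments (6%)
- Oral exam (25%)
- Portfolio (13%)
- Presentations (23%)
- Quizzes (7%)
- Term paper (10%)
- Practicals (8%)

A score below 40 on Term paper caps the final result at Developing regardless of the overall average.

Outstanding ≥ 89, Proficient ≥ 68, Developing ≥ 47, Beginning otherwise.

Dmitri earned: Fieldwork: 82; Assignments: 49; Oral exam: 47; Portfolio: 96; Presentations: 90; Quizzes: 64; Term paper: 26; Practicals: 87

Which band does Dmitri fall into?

Developing

Term paper score 26 < 40: minimum not met.
Weighted total:
  Fieldwork 82 × 0.08 = 6.56
  Assignments 49 × 0.06 = 2.94
  Oral exam 47 × 0.25 = 11.75
  Portfolio 96 × 0.13 = 12.48
  Presentations 90 × 0.23 = 20.7
  Quizzes 64 × 0.07 = 4.48
  Term paper 26 × 0.1 = 2.6
  Practicals 87 × 0.08 = 6.96
Sum = 68.47
68.47 would be Proficient; cap at Developing applies → Developing.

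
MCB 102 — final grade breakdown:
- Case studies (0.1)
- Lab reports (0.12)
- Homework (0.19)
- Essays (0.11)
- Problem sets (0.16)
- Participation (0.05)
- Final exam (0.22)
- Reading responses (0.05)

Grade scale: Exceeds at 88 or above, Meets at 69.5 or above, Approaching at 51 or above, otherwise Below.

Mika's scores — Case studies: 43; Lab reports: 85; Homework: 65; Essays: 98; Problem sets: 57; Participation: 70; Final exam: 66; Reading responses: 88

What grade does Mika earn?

Approaching

Weighted total:
  Case studies 43 × 0.1 = 4.3
  Lab reports 85 × 0.12 = 10.2
  Homework 65 × 0.19 = 12.35
  Essays 98 × 0.11 = 10.78
  Problem sets 57 × 0.16 = 9.12
  Participation 70 × 0.05 = 3.5
  Final exam 66 × 0.22 = 14.52
  Reading responses 88 × 0.05 = 4.4
Sum = 69.17
69.17 is ≥ 51 and < 69.5 → Approaching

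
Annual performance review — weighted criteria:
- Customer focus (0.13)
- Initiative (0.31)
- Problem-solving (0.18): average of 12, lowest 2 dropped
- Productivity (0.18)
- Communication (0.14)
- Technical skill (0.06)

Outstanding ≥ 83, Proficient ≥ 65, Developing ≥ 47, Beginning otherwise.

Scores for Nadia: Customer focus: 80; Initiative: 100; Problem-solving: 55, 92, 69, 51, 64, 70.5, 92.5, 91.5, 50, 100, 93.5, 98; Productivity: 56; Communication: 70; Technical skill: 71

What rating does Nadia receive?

Proficient

Problem-solving: drop 50, 51 → average of remaining 10 = 826/10 = 82.6
Weighted total:
  Customer focus 80 × 0.13 = 10.4
  Initiative 100 × 0.31 = 31
  Problem-solving 82.6 × 0.18 = 14.868
  Productivity 56 × 0.18 = 10.08
  Communication 70 × 0.14 = 9.8
  Technical skill 71 × 0.06 = 4.26
Sum = 80.408
80.408 is ≥ 65 and < 83 → Proficient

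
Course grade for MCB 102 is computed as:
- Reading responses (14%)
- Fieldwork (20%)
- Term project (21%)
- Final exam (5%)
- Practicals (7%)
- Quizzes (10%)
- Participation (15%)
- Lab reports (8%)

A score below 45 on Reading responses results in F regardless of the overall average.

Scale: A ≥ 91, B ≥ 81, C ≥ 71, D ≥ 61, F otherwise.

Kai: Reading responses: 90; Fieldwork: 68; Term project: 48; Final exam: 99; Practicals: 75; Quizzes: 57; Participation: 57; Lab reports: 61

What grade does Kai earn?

Reading responses score 90 ≥ 45: minimum met.
Weighted total:
  Reading responses 90 × 0.14 = 12.6
  Fieldwork 68 × 0.2 = 13.6
  Term project 48 × 0.21 = 10.08
  Final exam 99 × 0.05 = 4.95
  Practicals 75 × 0.07 = 5.25
  Quizzes 57 × 0.1 = 5.7
  Participation 57 × 0.15 = 8.55
  Lab reports 61 × 0.08 = 4.88
Sum = 65.61
65.61 is ≥ 61 and < 71 → D

D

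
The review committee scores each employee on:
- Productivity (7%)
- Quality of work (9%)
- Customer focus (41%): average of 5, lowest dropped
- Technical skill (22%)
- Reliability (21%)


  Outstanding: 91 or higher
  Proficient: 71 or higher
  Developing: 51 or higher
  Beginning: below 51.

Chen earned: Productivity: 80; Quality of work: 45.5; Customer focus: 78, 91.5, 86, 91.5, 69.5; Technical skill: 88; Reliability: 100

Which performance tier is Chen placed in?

Customer focus: drop 69.5 → average of remaining 4 = 347/4 = 86.75
Weighted total:
  Productivity 80 × 0.07 = 5.6
  Quality of work 45.5 × 0.09 = 4.095
  Customer focus 86.75 × 0.41 = 35.5675
  Technical skill 88 × 0.22 = 19.36
  Reliability 100 × 0.21 = 21
Sum = 85.6225
85.6225 is ≥ 71 and < 91 → Proficient

Proficient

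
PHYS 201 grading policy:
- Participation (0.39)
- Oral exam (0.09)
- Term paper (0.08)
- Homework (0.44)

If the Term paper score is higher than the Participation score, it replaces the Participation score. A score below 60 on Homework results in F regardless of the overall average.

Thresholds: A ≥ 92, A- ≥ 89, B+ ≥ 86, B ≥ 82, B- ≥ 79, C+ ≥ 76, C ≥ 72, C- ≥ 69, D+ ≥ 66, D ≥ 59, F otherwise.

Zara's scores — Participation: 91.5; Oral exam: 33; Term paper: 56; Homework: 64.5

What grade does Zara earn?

C-

Term paper (56) ≤ Participation (91.5), so Participation stays at 91.5.
Homework score 64.5 ≥ 60: minimum met.
Weighted total:
  Participation 91.5 × 0.39 = 35.685
  Oral exam 33 × 0.09 = 2.97
  Term paper 56 × 0.08 = 4.48
  Homework 64.5 × 0.44 = 28.38
Sum = 71.515
71.515 is ≥ 69 and < 72 → C-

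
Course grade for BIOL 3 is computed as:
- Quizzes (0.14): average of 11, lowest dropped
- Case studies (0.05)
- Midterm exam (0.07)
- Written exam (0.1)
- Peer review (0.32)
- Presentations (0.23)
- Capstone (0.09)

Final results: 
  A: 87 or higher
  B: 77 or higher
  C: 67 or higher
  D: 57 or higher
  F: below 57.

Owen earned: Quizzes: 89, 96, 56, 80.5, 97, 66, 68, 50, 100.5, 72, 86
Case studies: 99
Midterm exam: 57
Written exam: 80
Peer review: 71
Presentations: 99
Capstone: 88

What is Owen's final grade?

Quizzes: drop 50 → average of remaining 10 = 811/10 = 81.1
Weighted total:
  Quizzes 81.1 × 0.14 = 11.354
  Case studies 99 × 0.05 = 4.95
  Midterm exam 57 × 0.07 = 3.99
  Written exam 80 × 0.1 = 8
  Peer review 71 × 0.32 = 22.72
  Presentations 99 × 0.23 = 22.77
  Capstone 88 × 0.09 = 7.92
Sum = 81.704
81.704 is ≥ 77 and < 87 → B

B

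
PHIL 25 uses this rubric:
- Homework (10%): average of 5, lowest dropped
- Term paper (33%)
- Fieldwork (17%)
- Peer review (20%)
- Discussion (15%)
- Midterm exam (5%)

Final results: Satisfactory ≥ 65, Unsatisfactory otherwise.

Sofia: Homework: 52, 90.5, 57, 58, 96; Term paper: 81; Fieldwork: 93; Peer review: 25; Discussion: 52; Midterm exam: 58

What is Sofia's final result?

Satisfactory

Homework: drop 52 → average of remaining 4 = 301.5/4 = 75.375
Weighted total:
  Homework 75.375 × 0.1 = 7.5375
  Term paper 81 × 0.33 = 26.73
  Fieldwork 93 × 0.17 = 15.81
  Peer review 25 × 0.2 = 5
  Discussion 52 × 0.15 = 7.8
  Midterm exam 58 × 0.05 = 2.9
Sum = 65.7775
65.7775 ≥ 65 → Satisfactory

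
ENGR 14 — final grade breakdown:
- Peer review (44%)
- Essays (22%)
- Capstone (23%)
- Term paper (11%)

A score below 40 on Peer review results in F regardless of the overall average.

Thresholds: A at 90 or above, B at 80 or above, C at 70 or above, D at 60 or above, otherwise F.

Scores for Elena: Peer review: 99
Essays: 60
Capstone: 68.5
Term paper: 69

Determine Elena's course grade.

B

Peer review score 99 ≥ 40: minimum met.
Weighted total:
  Peer review 99 × 0.44 = 43.56
  Essays 60 × 0.22 = 13.2
  Capstone 68.5 × 0.23 = 15.755
  Term paper 69 × 0.11 = 7.59
Sum = 80.105
80.105 is ≥ 80 and < 90 → B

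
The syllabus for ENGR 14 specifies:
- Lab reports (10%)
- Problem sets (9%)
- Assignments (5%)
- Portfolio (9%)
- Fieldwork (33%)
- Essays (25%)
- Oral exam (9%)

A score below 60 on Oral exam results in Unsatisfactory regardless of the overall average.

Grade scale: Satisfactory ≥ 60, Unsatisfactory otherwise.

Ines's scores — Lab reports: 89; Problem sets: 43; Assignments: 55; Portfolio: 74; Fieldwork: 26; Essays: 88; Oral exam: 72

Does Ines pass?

Unsatisfactory

Oral exam score 72 ≥ 60: minimum met.
Weighted total:
  Lab reports 89 × 0.1 = 8.9
  Problem sets 43 × 0.09 = 3.87
  Assignments 55 × 0.05 = 2.75
  Portfolio 74 × 0.09 = 6.66
  Fieldwork 26 × 0.33 = 8.58
  Essays 88 × 0.25 = 22
  Oral exam 72 × 0.09 = 6.48
Sum = 59.24
59.24 < 60 → Unsatisfactory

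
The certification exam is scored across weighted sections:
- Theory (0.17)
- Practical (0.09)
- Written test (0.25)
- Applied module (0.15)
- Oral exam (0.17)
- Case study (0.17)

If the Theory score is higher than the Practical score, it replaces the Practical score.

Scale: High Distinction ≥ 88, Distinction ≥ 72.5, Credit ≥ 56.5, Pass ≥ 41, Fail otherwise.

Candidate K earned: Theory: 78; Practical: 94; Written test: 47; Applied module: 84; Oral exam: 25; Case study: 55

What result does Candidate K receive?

Theory (78) ≤ Practical (94), so Practical stays at 94.
Weighted total:
  Theory 78 × 0.17 = 13.26
  Practical 94 × 0.09 = 8.46
  Written test 47 × 0.25 = 11.75
  Applied module 84 × 0.15 = 12.6
  Oral exam 25 × 0.17 = 4.25
  Case study 55 × 0.17 = 9.35
Sum = 59.67
59.67 is ≥ 56.5 and < 72.5 → Credit

Credit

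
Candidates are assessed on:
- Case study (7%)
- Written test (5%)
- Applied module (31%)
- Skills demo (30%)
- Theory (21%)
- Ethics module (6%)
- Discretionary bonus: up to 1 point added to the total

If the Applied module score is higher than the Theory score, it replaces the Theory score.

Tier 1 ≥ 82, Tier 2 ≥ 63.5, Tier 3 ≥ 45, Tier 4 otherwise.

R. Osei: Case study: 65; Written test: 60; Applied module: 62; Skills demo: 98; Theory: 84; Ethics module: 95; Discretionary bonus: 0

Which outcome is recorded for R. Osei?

Applied module (62) ≤ Theory (84), so Theory stays at 84.
Weighted total:
  Case study 65 × 0.07 = 4.55
  Written test 60 × 0.05 = 3
  Applied module 62 × 0.31 = 19.22
  Skills demo 98 × 0.3 = 29.4
  Theory 84 × 0.21 = 17.64
  Ethics module 95 × 0.06 = 5.7
Sum = 79.51
Discretionary bonus: 79.51 + 0 = 79.51
79.51 is ≥ 63.5 and < 82 → Tier 2

Tier 2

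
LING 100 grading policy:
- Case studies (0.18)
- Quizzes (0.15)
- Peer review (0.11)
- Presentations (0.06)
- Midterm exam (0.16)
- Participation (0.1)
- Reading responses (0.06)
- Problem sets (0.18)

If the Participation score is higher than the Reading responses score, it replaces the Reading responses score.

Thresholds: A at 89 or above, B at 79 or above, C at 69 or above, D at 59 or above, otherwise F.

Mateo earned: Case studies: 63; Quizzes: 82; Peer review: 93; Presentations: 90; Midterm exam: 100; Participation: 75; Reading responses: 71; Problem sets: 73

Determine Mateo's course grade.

B

Participation (75) > Reading responses (71), so Reading responses counts as 75.
Weighted total:
  Case studies 63 × 0.18 = 11.34
  Quizzes 82 × 0.15 = 12.3
  Peer review 93 × 0.11 = 10.23
  Presentations 90 × 0.06 = 5.4
  Midterm exam 100 × 0.16 = 16
  Participation 75 × 0.1 = 7.5
  Reading responses 75 × 0.06 = 4.5
  Problem sets 73 × 0.18 = 13.14
Sum = 80.41
80.41 is ≥ 79 and < 89 → B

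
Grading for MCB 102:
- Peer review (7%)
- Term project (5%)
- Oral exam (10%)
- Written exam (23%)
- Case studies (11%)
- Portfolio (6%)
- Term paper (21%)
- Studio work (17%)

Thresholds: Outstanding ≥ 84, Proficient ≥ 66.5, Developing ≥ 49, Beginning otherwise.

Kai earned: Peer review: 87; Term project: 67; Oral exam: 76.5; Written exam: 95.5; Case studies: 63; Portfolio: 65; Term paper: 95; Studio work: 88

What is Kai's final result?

Weighted total:
  Peer review 87 × 0.07 = 6.09
  Term project 67 × 0.05 = 3.35
  Oral exam 76.5 × 0.1 = 7.65
  Written exam 95.5 × 0.23 = 21.965
  Case studies 63 × 0.11 = 6.93
  Portfolio 65 × 0.06 = 3.9
  Term paper 95 × 0.21 = 19.95
  Studio work 88 × 0.17 = 14.96
Sum = 84.795
84.795 ≥ 84 → Outstanding

Outstanding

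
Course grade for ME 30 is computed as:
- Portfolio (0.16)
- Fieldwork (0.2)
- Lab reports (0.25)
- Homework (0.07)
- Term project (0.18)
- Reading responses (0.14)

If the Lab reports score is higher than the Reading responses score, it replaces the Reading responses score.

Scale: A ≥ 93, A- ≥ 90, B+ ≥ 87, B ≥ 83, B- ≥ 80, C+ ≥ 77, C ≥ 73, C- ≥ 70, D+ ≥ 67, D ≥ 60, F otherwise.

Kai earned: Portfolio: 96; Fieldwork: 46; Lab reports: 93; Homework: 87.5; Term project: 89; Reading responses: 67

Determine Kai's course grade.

Lab reports (93) > Reading responses (67), so Reading responses counts as 93.
Weighted total:
  Portfolio 96 × 0.16 = 15.36
  Fieldwork 46 × 0.2 = 9.2
  Lab reports 93 × 0.25 = 23.25
  Homework 87.5 × 0.07 = 6.125
  Term project 89 × 0.18 = 16.02
  Reading responses 93 × 0.14 = 13.02
Sum = 82.975
82.975 is ≥ 80 and < 83 → B-

B-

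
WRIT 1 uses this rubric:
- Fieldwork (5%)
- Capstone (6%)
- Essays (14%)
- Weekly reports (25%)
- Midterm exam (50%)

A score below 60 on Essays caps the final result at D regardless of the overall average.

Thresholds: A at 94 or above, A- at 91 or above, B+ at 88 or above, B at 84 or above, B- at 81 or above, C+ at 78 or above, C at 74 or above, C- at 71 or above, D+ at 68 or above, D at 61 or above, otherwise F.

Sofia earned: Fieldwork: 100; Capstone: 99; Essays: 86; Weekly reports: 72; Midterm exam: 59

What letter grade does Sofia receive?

Essays score 86 ≥ 60: minimum met.
Weighted total:
  Fieldwork 100 × 0.05 = 5
  Capstone 99 × 0.06 = 5.94
  Essays 86 × 0.14 = 12.04
  Weekly reports 72 × 0.25 = 18
  Midterm exam 59 × 0.5 = 29.5
Sum = 70.48
70.48 is ≥ 68 and < 71 → D+

D+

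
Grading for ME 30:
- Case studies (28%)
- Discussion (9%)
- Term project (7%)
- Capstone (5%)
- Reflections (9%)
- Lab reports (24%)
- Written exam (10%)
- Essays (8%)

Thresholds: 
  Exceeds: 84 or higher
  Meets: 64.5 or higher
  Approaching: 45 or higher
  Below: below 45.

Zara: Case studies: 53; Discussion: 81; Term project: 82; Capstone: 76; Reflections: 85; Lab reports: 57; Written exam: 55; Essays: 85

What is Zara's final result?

Weighted total:
  Case studies 53 × 0.28 = 14.84
  Discussion 81 × 0.09 = 7.29
  Term project 82 × 0.07 = 5.74
  Capstone 76 × 0.05 = 3.8
  Reflections 85 × 0.09 = 7.65
  Lab reports 57 × 0.24 = 13.68
  Written exam 55 × 0.1 = 5.5
  Essays 85 × 0.08 = 6.8
Sum = 65.3
65.3 is ≥ 64.5 and < 84 → Meets

Meets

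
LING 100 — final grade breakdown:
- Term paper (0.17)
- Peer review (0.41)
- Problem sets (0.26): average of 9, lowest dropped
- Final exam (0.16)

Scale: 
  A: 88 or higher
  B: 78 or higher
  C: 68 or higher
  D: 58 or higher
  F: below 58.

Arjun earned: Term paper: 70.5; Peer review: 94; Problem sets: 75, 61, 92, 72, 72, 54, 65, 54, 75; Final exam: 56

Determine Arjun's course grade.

C

Problem sets: drop 54 → average of remaining 8 = 566/8 = 70.75
Weighted total:
  Term paper 70.5 × 0.17 = 11.985
  Peer review 94 × 0.41 = 38.54
  Problem sets 70.75 × 0.26 = 18.395
  Final exam 56 × 0.16 = 8.96
Sum = 77.88
77.88 is ≥ 68 and < 78 → C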